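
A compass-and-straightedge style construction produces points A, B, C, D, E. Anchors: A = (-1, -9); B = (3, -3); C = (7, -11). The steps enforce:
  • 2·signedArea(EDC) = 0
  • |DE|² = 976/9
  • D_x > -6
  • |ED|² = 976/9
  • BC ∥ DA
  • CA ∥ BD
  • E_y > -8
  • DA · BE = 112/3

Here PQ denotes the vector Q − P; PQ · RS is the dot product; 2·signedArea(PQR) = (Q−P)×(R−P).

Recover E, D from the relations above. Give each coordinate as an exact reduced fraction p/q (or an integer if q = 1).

D = (-5, -1)
E = (3, -23/3)

1. D_x = -5  [BC ∥ DA ∩ CA ∥ BD]
2. D_y = -1  [BC ∥ DA ∩ CA ∥ BD]
   → D = (-5, -1)
3. E_x = 3  [2·signedArea(EDC) = 0 ∩ DA · BE = 112/3]
4. E_y = -23/3  [2·signedArea(EDC) = 0 ∩ DA · BE = 112/3]
   → E = (3, -23/3)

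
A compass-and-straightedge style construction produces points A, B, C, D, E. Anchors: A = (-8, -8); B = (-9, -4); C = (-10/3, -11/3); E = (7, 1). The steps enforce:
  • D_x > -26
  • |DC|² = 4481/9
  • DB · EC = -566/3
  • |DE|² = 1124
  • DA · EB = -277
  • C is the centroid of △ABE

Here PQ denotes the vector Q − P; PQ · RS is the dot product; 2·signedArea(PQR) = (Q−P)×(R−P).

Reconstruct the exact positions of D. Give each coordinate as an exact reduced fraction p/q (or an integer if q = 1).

D = (-25, -9)

1. D_x = -25  [DB · EC = -566/3 ∩ DA · EB = -277]
2. D_y = -9  [DB · EC = -566/3 ∩ DA · EB = -277]
   → D = (-25, -9)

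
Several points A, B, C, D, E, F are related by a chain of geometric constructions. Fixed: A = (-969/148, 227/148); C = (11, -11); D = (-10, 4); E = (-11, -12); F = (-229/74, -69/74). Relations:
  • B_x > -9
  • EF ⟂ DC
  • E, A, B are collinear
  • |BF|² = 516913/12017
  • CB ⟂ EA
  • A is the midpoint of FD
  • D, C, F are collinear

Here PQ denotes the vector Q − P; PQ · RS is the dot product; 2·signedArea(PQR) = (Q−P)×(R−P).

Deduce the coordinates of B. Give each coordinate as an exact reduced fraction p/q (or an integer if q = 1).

B = (-38035031/4446290, -20303977/4446290)

1. B_x = -38035031/4446290  [E, A, B are collinear ∩ CB ⟂ EA]
2. B_y = -20303977/4446290  [E, A, B are collinear ∩ CB ⟂ EA]
   → B = (-38035031/4446290, -20303977/4446290)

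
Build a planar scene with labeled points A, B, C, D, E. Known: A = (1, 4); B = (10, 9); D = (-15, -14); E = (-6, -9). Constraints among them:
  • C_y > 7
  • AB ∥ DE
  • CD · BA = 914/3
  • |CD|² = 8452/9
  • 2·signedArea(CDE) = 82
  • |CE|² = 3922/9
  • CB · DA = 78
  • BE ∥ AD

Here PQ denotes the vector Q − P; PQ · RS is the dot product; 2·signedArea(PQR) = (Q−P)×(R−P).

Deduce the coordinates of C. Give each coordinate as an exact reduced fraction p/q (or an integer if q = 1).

1. C_x = 7  [2·signedArea(CDE) = 82 ∩ CB · DA = 78]
2. C_y = 22/3  [2·signedArea(CDE) = 82 ∩ CB · DA = 78]
   → C = (7, 22/3)

C = (7, 22/3)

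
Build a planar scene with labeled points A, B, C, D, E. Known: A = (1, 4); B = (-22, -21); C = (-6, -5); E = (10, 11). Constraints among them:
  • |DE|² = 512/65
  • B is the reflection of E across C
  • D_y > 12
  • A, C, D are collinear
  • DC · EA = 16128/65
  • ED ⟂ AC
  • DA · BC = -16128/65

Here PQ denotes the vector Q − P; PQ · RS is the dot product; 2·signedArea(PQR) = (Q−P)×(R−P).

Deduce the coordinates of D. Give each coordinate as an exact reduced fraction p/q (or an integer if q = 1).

D = (506/65, 827/65)

1. D_x = 506/65  [A, C, D are collinear ∩ ED ⟂ AC]
2. D_y = 827/65  [A, C, D are collinear ∩ ED ⟂ AC]
   → D = (506/65, 827/65)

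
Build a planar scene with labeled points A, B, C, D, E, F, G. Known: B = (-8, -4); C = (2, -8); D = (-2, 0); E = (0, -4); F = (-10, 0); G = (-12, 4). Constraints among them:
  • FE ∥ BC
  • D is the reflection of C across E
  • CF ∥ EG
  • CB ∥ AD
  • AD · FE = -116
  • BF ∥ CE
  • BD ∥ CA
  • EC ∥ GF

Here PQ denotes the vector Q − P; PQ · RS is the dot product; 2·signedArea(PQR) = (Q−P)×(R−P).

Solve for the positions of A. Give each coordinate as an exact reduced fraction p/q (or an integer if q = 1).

A = (8, -4)

1. A_x = 8  [CB ∥ AD ∩ BD ∥ CA]
2. A_y = -4  [CB ∥ AD ∩ BD ∥ CA]
   → A = (8, -4)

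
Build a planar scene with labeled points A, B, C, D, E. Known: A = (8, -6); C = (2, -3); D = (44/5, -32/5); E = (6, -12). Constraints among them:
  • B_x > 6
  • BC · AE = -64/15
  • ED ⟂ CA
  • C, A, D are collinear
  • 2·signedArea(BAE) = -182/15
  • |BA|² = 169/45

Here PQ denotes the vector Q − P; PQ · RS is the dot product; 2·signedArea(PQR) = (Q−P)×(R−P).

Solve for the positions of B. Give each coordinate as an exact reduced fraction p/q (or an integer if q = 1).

B = (94/15, -77/15)

1. B_x = 94/15  [BC · AE = -64/15 ∩ 2·signedArea(BAE) = -182/15]
2. B_y = -77/15  [BC · AE = -64/15 ∩ 2·signedArea(BAE) = -182/15]
   → B = (94/15, -77/15)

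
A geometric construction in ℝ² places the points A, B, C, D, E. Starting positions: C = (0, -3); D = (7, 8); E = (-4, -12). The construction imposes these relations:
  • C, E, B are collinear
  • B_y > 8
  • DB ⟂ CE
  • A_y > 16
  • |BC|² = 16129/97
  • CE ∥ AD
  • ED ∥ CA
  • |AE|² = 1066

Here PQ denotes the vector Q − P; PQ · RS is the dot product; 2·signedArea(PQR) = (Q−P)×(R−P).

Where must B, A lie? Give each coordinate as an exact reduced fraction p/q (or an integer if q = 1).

1. B_x = 508/97  [C, E, B are collinear ∩ DB ⟂ CE]
2. B_y = 852/97  [C, E, B are collinear ∩ DB ⟂ CE]
   → B = (508/97, 852/97)
3. A_x = 11  [CE ∥ AD ∩ ED ∥ CA]
4. A_y = 17  [CE ∥ AD ∩ ED ∥ CA]
   → A = (11, 17)

A = (11, 17)
B = (508/97, 852/97)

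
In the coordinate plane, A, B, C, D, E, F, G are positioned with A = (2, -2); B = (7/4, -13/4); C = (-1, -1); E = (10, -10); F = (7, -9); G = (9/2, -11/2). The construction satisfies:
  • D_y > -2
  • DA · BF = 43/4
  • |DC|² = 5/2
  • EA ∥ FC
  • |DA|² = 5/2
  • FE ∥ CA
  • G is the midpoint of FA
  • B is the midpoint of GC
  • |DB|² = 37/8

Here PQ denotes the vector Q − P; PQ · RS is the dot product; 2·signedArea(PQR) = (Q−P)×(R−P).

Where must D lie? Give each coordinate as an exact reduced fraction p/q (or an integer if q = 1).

D = (1/2, -3/2)

1. D_x = 1/2  [line -21/4·x + 23/4·y + 45/4 = 0 ∩ |DC|² = 5/2]
2. D_y = -3/2  [line -21/4·x + 23/4·y + 45/4 = 0 ∩ |DC|² = 5/2]
   → D = (1/2, -3/2)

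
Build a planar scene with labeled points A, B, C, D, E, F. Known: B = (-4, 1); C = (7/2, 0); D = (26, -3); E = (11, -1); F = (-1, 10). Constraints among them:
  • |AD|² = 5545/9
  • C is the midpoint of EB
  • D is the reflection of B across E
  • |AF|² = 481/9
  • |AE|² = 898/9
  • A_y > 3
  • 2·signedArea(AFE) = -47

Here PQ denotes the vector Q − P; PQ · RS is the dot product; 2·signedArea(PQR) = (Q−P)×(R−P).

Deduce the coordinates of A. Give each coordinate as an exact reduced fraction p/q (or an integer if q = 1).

A = (2, 10/3)

1. A_x = 2  [line 11·x + 12·y + -62 = 0 ∩ |AD|² = 5545/9]
2. A_y = 10/3  [line 11·x + 12·y + -62 = 0 ∩ |AD|² = 5545/9]
   → A = (2, 10/3)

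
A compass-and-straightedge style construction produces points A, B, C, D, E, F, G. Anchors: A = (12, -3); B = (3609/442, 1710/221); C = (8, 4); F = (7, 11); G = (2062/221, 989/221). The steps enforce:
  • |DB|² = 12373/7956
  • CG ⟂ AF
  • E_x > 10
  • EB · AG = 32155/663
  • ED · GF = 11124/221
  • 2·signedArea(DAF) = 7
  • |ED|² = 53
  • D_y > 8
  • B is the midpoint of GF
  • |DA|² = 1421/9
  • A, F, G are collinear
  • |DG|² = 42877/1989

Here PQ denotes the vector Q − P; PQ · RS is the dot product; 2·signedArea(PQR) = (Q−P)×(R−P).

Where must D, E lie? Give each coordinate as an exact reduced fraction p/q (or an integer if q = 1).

D = (22/3, 26/3)
E = (6776/663, 1315/663)

1. D_x = 22/3  [line -14·x + -5·y + 146 = 0 ∩ |DA|² = 1421/9]
2. D_y = 26/3  [line -14·x + -5·y + 146 = 0 ∩ |DA|² = 1421/9]
   → D = (22/3, 26/3)
3. E_x = 6776/663  [line 515/221·x + -1442/221·y + -7210/663 = 0 ∩ |ED|² = 53]
4. E_y = 1315/663  [line 515/221·x + -1442/221·y + -7210/663 = 0 ∩ |ED|² = 53]
   → E = (6776/663, 1315/663)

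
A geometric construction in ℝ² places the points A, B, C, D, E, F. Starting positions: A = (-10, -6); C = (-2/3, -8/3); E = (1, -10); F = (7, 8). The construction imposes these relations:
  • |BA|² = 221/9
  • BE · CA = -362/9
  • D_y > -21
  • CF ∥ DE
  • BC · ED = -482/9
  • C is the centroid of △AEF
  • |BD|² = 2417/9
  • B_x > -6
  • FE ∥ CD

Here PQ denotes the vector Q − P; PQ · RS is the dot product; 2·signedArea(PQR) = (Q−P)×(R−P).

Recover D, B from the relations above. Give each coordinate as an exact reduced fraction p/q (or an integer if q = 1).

1. D_x = -20/3  [CF ∥ DE ∩ FE ∥ CD]
2. D_y = -62/3  [CF ∥ DE ∩ FE ∥ CD]
   → D = (-20/3, -62/3)
3. B_x = -16/3  [BE · CA = -362/9 ∩ BC · ED = -482/9]
4. B_y = -13/3  [BE · CA = -362/9 ∩ BC · ED = -482/9]
   → B = (-16/3, -13/3)

B = (-16/3, -13/3)
D = (-20/3, -62/3)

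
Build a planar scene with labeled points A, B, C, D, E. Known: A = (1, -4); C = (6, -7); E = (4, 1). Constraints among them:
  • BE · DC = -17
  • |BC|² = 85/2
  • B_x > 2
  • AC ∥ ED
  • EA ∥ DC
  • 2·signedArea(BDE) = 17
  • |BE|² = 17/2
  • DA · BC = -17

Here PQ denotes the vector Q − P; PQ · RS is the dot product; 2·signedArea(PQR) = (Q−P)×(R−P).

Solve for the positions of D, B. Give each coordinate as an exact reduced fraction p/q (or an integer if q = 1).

B = (5/2, -3/2)
D = (9, -2)

1. D_x = 9  [EA ∥ DC ∩ AC ∥ ED]
2. D_y = -2  [EA ∥ DC ∩ AC ∥ ED]
   → D = (9, -2)
3. B_x = 5/2  [2·signedArea(BDE) = 17 ∩ DA · BC = -17]
4. B_y = -3/2  [2·signedArea(BDE) = 17 ∩ DA · BC = -17]
   → B = (5/2, -3/2)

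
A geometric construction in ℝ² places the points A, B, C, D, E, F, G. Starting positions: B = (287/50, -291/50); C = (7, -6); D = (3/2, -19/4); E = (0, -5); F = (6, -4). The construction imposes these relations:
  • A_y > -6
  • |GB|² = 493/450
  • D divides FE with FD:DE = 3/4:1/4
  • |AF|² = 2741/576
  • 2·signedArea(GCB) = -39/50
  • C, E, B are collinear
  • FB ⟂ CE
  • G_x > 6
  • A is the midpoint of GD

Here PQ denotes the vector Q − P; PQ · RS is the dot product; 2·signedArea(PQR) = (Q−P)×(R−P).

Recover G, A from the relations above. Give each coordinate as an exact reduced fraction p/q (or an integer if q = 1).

A = (49/12, -121/24)
G = (20/3, -16/3)

1. G_x = 20/3  [line -9/50·x + -63/50·y + -138/25 = 0 ∩ |GB|² = 493/450]
2. G_y = -16/3  [line -9/50·x + -63/50·y + -138/25 = 0 ∩ |GB|² = 493/450]
   → G = (20/3, -16/3)
3. A_x = 49/12  [A is the midpoint of GD]
4. A_y = -121/24  [A is the midpoint of GD]
   → A = (49/12, -121/24)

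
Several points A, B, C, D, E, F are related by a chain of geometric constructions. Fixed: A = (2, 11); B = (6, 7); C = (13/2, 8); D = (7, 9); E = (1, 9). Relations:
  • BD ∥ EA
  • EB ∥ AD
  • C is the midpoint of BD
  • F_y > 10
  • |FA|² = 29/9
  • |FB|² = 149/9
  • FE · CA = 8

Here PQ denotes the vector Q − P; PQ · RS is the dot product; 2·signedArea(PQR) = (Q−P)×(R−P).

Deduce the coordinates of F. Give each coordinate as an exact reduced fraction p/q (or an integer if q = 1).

F = (11/3, 31/3)

1. F_x = 11/3  [line 9/2·x + -3·y + 29/2 = 0 ∩ |FB|² = 149/9]
2. F_y = 31/3  [line 9/2·x + -3·y + 29/2 = 0 ∩ |FB|² = 149/9]
   → F = (11/3, 31/3)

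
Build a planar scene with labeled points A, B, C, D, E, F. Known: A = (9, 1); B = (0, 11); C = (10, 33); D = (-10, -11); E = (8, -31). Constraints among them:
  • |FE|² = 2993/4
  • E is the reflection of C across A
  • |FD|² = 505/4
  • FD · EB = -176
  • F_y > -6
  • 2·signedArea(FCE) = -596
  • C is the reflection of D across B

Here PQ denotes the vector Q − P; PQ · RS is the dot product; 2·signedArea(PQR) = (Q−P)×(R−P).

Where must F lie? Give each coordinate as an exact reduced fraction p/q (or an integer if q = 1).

1. F_x = -1/2  [2·signedArea(FCE) = -596 ∩ FD · EB = -176]
2. F_y = -5  [2·signedArea(FCE) = -596 ∩ FD · EB = -176]
   → F = (-1/2, -5)

F = (-1/2, -5)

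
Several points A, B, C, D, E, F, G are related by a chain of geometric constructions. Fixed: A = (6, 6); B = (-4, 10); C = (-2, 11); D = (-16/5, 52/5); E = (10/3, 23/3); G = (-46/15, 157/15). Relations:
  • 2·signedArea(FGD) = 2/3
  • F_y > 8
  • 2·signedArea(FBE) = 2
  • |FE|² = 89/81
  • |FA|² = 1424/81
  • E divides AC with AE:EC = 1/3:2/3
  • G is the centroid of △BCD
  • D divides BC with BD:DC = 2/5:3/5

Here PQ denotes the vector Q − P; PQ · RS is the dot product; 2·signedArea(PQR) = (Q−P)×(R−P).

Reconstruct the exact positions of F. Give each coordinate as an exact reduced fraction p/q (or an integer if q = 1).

1. F_x = 22/9  [2·signedArea(FGD) = 2/3 ∩ 2·signedArea(FBE) = 2]
2. F_y = 74/9  [2·signedArea(FGD) = 2/3 ∩ 2·signedArea(FBE) = 2]
   → F = (22/9, 74/9)

F = (22/9, 74/9)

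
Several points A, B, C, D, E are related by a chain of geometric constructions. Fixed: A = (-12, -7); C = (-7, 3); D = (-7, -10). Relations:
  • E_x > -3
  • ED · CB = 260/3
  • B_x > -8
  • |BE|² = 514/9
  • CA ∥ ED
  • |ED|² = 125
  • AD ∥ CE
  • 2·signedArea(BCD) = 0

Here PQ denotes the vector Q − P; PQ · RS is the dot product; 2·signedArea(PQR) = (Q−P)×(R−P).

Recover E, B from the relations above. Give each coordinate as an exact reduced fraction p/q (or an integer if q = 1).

B = (-7, -17/3)
E = (-2, 0)

1. E_x = -2  [CA ∥ ED ∩ AD ∥ CE]
2. E_y = 0  [CA ∥ ED ∩ AD ∥ CE]
   → E = (-2, 0)
3. B_x = -7  [2·signedArea(BCD) = 0 ∩ ED · CB = 260/3]
4. B_y = -17/3  [2·signedArea(BCD) = 0 ∩ ED · CB = 260/3]
   → B = (-7, -17/3)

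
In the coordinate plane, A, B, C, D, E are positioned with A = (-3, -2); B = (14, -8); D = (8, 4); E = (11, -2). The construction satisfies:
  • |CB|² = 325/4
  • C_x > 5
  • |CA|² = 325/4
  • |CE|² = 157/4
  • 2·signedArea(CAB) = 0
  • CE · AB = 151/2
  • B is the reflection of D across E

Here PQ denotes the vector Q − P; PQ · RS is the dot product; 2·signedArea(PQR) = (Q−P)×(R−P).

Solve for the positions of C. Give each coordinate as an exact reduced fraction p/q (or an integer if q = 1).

C = (11/2, -5)

1. C_x = 11/2  [2·signedArea(CAB) = 0 ∩ CE · AB = 151/2]
2. C_y = -5  [2·signedArea(CAB) = 0 ∩ CE · AB = 151/2]
   → C = (11/2, -5)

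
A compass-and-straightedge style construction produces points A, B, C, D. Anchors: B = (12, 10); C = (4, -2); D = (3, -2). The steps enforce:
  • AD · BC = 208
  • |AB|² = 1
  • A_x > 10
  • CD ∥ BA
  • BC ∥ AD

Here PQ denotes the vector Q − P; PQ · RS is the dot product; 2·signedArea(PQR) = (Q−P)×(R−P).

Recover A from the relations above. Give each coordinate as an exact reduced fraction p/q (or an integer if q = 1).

A = (11, 10)

1. A_x = 11  [BC ∥ AD ∩ CD ∥ BA]
2. A_y = 10  [BC ∥ AD ∩ CD ∥ BA]
   → A = (11, 10)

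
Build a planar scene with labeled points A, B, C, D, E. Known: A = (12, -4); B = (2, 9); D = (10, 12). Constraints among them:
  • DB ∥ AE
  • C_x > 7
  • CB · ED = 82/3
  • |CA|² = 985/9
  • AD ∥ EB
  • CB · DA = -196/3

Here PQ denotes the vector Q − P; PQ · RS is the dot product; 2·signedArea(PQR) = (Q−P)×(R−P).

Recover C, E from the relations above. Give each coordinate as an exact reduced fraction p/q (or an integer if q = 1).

1. E_x = 4  [AD ∥ EB ∩ DB ∥ AE]
2. E_y = -7  [AD ∥ EB ∩ DB ∥ AE]
   → E = (4, -7)
3. C_x = 8  [CB · DA = -196/3 ∩ CB · ED = 82/3]
4. C_y = 17/3  [CB · DA = -196/3 ∩ CB · ED = 82/3]
   → C = (8, 17/3)

C = (8, 17/3)
E = (4, -7)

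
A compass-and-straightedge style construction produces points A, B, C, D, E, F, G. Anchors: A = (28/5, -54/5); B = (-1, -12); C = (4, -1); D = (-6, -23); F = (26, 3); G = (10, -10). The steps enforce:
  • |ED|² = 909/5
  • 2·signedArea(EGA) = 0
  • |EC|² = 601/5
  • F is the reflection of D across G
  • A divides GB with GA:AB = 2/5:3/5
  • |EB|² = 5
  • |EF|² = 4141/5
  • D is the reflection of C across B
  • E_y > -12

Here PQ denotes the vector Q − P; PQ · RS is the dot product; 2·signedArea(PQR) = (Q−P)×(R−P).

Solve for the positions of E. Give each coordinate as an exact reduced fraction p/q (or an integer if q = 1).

E = (6/5, -58/5)

1. E_x = 6/5  [line 4/5·x + -22/5·y + -52 = 0 ∩ |ED|² = 909/5]
2. E_y = -58/5  [line 4/5·x + -22/5·y + -52 = 0 ∩ |ED|² = 909/5]
   → E = (6/5, -58/5)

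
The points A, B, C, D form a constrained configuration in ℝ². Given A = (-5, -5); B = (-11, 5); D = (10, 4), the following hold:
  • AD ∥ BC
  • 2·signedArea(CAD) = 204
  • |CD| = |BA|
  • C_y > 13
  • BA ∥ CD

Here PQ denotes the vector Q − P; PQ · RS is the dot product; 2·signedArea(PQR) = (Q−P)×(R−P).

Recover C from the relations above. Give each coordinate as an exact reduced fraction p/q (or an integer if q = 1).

C = (4, 14)

1. C_x = 4  [BA ∥ CD ∩ AD ∥ BC]
2. C_y = 14  [BA ∥ CD ∩ AD ∥ BC]
   → C = (4, 14)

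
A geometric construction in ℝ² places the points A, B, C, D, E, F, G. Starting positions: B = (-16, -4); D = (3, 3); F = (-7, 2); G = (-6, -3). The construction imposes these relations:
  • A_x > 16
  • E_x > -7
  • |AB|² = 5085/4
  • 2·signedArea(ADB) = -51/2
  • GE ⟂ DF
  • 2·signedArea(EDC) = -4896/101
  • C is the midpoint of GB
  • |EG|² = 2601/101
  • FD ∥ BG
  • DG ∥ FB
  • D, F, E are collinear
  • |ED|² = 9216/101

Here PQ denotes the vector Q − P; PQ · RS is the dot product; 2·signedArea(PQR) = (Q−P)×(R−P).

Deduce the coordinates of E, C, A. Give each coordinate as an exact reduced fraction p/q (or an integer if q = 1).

A = (17, 19/2)
C = (-11, -7/2)
E = (-657/101, 207/101)

1. E_x = -657/101  [D, F, E are collinear ∩ GE ⟂ DF]
2. E_y = 207/101  [D, F, E are collinear ∩ GE ⟂ DF]
   → E = (-657/101, 207/101)
3. C_x = -11  [C is the midpoint of GB]
4. C_y = -7/2  [C is the midpoint of GB]
   → C = (-11, -7/2)
5. A_x = 17  [line 7·x + -19·y + 123/2 = 0 ∩ |AB|² = 5085/4]
6. A_y = 19/2  [line 7·x + -19·y + 123/2 = 0 ∩ |AB|² = 5085/4]
   → A = (17, 19/2)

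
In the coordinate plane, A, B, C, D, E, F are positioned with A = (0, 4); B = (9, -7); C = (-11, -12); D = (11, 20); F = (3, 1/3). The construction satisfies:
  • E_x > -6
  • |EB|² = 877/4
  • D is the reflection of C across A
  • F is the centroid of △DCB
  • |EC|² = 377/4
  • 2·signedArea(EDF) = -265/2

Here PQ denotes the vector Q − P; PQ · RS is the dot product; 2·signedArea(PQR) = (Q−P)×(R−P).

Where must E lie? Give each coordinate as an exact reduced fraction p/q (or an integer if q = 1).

1. E_x = -11/2  [line 59/3·x + -8·y + 457/6 = 0 ∩ |EC|² = 377/4]
2. E_y = -4  [line 59/3·x + -8·y + 457/6 = 0 ∩ |EC|² = 377/4]
   → E = (-11/2, -4)

E = (-11/2, -4)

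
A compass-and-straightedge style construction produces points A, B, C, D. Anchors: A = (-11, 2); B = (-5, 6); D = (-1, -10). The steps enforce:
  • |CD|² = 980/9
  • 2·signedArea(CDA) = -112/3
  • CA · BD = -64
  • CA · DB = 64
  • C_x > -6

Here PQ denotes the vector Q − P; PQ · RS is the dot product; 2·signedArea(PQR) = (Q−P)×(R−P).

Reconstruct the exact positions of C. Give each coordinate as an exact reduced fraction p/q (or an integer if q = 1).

C = (-17/3, -2/3)

1. C_x = -17/3  [2·signedArea(CDA) = -112/3 ∩ CA · BD = -64]
2. C_y = -2/3  [2·signedArea(CDA) = -112/3 ∩ CA · BD = -64]
   → C = (-17/3, -2/3)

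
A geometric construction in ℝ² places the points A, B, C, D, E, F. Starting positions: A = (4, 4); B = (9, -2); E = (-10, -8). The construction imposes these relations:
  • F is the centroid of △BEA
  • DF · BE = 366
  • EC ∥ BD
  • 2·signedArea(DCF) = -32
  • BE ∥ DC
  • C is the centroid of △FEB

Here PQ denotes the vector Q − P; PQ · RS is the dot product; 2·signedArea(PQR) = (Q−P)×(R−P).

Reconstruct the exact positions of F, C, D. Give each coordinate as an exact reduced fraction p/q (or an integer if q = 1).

1. F_x = 1  [F is the centroid of △BEA]
2. F_y = -2  [F is the centroid of △BEA]
   → F = (1, -2)
3. C_x = 0  [C is the centroid of △FEB]
4. C_y = -4  [C is the centroid of △FEB]
   → C = (0, -4)
5. D_x = 19  [BE ∥ DC ∩ EC ∥ BD]
6. D_y = 2  [BE ∥ DC ∩ EC ∥ BD]
   → D = (19, 2)

C = (0, -4)
D = (19, 2)
F = (1, -2)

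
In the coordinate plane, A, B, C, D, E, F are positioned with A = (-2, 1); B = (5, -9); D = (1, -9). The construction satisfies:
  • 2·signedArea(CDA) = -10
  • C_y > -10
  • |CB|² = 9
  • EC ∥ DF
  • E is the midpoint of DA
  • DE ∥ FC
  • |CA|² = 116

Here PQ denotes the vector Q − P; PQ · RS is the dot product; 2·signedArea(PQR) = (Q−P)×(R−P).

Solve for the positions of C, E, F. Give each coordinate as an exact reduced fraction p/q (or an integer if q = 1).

C = (2, -9)
E = (-1/2, -4)
F = (7/2, -14)

1. C_x = 2  [line -10·x + -3·y + -7 = 0 ∩ |CB|² = 9]
2. C_y = -9  [line -10·x + -3·y + -7 = 0 ∩ |CB|² = 9]
   → C = (2, -9)
3. E_x = -1/2  [E is the midpoint of DA]
4. E_y = -4  [E is the midpoint of DA]
   → E = (-1/2, -4)
5. F_x = 7/2  [DE ∥ FC ∩ EC ∥ DF]
6. F_y = -14  [DE ∥ FC ∩ EC ∥ DF]
   → F = (7/2, -14)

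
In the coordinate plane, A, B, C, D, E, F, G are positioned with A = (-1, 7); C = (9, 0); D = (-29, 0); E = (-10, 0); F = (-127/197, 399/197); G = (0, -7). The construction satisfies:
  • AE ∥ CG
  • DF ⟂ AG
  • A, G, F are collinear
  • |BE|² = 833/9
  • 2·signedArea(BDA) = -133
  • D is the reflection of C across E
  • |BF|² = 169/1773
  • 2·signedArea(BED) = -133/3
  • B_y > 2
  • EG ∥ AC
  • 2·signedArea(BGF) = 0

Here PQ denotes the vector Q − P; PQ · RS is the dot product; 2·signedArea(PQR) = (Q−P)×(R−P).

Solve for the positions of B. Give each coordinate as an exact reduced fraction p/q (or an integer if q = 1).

B = (-2/3, 7/3)

1. B_x = -2/3  [2·signedArea(BGF) = 0 ∩ 2·signedArea(BED) = -133/3]
2. B_y = 7/3  [2·signedArea(BGF) = 0 ∩ 2·signedArea(BED) = -133/3]
   → B = (-2/3, 7/3)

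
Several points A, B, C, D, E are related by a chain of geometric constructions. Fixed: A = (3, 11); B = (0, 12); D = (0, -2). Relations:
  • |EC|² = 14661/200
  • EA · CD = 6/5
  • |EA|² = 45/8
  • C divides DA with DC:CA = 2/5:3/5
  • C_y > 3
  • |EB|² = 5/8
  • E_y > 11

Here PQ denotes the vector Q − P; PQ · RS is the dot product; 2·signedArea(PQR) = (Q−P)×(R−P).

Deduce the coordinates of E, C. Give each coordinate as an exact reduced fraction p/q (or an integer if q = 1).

C = (6/5, 16/5)
E = (3/4, 47/4)

1. C_x = 6/5  [C divides DA with DC:CA = 2/5:3/5]
2. C_y = 16/5  [C divides DA with DC:CA = 2/5:3/5]
   → C = (6/5, 16/5)
3. E_x = 3/4  [line 6/5·x + 26/5·y + -62 = 0 ∩ |EC|² = 14661/200]
4. E_y = 47/4  [line 6/5·x + 26/5·y + -62 = 0 ∩ |EC|² = 14661/200]
   → E = (3/4, 47/4)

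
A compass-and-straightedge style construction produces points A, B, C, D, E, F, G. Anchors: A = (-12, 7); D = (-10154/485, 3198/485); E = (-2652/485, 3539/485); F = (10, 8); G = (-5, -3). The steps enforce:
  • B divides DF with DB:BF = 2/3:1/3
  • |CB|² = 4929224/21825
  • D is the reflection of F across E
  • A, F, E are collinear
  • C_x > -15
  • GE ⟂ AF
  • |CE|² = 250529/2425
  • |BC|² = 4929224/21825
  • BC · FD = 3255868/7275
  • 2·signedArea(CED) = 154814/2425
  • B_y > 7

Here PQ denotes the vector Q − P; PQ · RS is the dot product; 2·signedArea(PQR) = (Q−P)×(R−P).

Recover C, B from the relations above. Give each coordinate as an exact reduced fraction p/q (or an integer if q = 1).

B = (-454/1455, 10958/1455)
C = (-35312/2425, 6684/2425)

1. B_x = -454/1455  [B divides DF with DB:BF = 2/3:1/3]
2. B_y = 10958/1455  [B divides DF with DB:BF = 2/3:1/3]
   → B = (-454/1455, 10958/1455)
3. C_x = -35312/2425  [2·signedArea(CED) = 154814/2425 ∩ BC · FD = 3255868/7275]
4. C_y = 6684/2425  [2·signedArea(CED) = 154814/2425 ∩ BC · FD = 3255868/7275]
   → C = (-35312/2425, 6684/2425)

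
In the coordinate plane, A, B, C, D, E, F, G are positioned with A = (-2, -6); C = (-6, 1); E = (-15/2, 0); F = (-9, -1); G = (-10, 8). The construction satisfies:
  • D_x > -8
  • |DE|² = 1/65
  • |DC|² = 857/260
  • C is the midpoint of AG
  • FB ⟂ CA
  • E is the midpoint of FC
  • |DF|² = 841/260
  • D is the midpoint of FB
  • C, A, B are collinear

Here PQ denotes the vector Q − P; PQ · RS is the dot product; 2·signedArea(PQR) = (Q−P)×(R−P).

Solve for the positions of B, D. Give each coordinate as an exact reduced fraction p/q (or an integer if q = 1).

B = (-382/65, 51/65)
D = (-967/130, -7/65)

1. B_x = -382/65  [C, A, B are collinear ∩ FB ⟂ CA]
2. B_y = 51/65  [C, A, B are collinear ∩ FB ⟂ CA]
   → B = (-382/65, 51/65)
3. D_x = -967/130  [D is the midpoint of FB]
4. D_y = -7/65  [D is the midpoint of FB]
   → D = (-967/130, -7/65)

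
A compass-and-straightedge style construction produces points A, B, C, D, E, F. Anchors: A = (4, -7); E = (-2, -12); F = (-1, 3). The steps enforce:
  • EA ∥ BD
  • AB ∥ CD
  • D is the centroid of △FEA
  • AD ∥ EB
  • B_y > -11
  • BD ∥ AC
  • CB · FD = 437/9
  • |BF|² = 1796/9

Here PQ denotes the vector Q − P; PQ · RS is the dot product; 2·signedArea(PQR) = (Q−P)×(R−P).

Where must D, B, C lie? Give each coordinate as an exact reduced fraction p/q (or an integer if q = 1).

B = (-17/3, -31/3)
C = (10, -2)
D = (1/3, -16/3)

1. D_x = 1/3  [D is the centroid of △FEA]
2. D_y = -16/3  [D is the centroid of △FEA]
   → D = (1/3, -16/3)
3. B_x = -17/3  [EA ∥ BD ∩ AD ∥ EB]
4. B_y = -31/3  [EA ∥ BD ∩ AD ∥ EB]
   → B = (-17/3, -31/3)
5. C_x = 10  [AB ∥ CD ∩ BD ∥ AC]
6. C_y = -2  [AB ∥ CD ∩ BD ∥ AC]
   → C = (10, -2)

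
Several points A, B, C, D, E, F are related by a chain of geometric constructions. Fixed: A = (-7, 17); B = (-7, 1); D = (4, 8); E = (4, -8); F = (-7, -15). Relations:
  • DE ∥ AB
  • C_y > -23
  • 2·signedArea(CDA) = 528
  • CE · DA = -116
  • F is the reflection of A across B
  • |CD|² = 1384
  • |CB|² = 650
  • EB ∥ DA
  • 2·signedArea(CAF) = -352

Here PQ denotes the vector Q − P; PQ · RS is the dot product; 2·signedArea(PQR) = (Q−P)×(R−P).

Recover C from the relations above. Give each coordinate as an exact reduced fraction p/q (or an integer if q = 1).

C = (-18, -22)

1. C_x = -18  [2·signedArea(CAF) = -352 ∩ 2·signedArea(CDA) = 528]
2. C_y = -22  [2·signedArea(CAF) = -352 ∩ 2·signedArea(CDA) = 528]
   → C = (-18, -22)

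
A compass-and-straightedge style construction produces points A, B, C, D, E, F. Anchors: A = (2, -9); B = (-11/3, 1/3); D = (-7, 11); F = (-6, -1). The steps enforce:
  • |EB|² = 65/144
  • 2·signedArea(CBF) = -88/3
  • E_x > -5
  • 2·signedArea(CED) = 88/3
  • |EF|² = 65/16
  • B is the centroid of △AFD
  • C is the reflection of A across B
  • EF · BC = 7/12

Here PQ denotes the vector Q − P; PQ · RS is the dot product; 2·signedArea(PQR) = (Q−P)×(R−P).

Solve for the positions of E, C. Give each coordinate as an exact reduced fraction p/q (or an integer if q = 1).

1. C_x = -28/3  [C is the reflection of A across B]
2. C_y = 29/3  [C is the reflection of A across B]
   → C = (-28/3, 29/3)
3. E_x = -17/4  [EF · BC = 7/12 ∩ 2·signedArea(CED) = 88/3]
4. E_y = 0  [EF · BC = 7/12 ∩ 2·signedArea(CED) = 88/3]
   → E = (-17/4, 0)

C = (-28/3, 29/3)
E = (-17/4, 0)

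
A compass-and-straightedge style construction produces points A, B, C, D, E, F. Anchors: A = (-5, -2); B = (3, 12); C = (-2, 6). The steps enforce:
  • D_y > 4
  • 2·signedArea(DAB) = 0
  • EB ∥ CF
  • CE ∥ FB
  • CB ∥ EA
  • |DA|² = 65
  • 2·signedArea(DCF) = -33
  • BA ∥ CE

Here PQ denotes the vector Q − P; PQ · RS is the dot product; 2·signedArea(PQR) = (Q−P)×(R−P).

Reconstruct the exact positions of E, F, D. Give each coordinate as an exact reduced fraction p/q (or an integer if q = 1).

D = (-1, 5)
E = (-10, -8)
F = (11, 26)

1. E_x = -10  [CB ∥ EA ∩ BA ∥ CE]
2. E_y = -8  [CB ∥ EA ∩ BA ∥ CE]
   → E = (-10, -8)
3. F_x = 11  [CE ∥ FB ∩ EB ∥ CF]
4. F_y = 26  [CE ∥ FB ∩ EB ∥ CF]
   → F = (11, 26)
5. D_x = -1  [2·signedArea(DAB) = 0 ∩ 2·signedArea(DCF) = -33]
6. D_y = 5  [2·signedArea(DAB) = 0 ∩ 2·signedArea(DCF) = -33]
   → D = (-1, 5)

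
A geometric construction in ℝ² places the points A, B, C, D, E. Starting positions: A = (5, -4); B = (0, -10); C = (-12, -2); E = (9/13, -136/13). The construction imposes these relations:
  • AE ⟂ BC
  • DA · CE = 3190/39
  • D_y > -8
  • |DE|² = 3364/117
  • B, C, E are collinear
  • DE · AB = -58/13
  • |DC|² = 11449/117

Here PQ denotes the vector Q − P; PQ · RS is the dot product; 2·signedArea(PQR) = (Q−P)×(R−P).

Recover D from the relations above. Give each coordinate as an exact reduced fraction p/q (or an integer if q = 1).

1. D_x = -49/13  [DA · CE = 3190/39 ∩ DE · AB = -58/13]
2. D_y = -292/39  [DA · CE = 3190/39 ∩ DE · AB = -58/13]
   → D = (-49/13, -292/39)

D = (-49/13, -292/39)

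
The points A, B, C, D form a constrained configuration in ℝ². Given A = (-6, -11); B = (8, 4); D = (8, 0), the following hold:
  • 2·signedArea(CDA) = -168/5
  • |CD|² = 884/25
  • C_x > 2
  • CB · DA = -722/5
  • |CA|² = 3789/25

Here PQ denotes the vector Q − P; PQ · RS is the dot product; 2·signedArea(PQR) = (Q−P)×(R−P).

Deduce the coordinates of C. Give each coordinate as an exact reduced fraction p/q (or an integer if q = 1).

1. C_x = 12/5  [CB · DA = -722/5 ∩ 2·signedArea(CDA) = -168/5]
2. C_y = -2  [CB · DA = -722/5 ∩ 2·signedArea(CDA) = -168/5]
   → C = (12/5, -2)

C = (12/5, -2)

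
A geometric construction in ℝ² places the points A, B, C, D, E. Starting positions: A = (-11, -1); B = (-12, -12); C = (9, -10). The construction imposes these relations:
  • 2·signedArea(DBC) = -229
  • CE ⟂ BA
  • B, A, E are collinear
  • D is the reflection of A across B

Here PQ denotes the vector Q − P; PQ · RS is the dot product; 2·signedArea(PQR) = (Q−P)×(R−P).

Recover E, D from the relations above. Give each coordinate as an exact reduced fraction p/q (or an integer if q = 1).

D = (-13, -23)
E = (-1421/122, -991/122)

1. E_x = -1421/122  [B, A, E are collinear ∩ CE ⟂ BA]
2. E_y = -991/122  [B, A, E are collinear ∩ CE ⟂ BA]
   → E = (-1421/122, -991/122)
3. D_x = -13  [D is the reflection of A across B]
4. D_y = -23  [D is the reflection of A across B]
   → D = (-13, -23)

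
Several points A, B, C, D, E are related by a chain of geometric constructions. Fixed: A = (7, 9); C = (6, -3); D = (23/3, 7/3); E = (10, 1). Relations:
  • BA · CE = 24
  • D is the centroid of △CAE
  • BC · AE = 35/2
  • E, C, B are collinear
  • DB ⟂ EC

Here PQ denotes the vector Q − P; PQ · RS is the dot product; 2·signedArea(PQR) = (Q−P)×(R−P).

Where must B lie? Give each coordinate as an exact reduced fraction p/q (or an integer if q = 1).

B = (19/2, 1/2)

1. B_x = 19/2  [E, C, B are collinear ∩ DB ⟂ EC]
2. B_y = 1/2  [E, C, B are collinear ∩ DB ⟂ EC]
   → B = (19/2, 1/2)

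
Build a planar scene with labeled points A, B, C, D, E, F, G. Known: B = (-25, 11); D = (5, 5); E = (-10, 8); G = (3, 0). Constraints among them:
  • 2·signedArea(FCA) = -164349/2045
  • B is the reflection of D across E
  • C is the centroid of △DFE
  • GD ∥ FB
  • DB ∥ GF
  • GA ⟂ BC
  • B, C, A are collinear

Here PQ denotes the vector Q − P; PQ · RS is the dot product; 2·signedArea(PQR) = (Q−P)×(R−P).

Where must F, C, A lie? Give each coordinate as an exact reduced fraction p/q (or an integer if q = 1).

A = (7269/2045, 3483/2045)
C = (-32/3, 19/3)
F = (-27, 6)

1. F_x = -27  [GD ∥ FB ∩ DB ∥ GF]
2. F_y = 6  [GD ∥ FB ∩ DB ∥ GF]
   → F = (-27, 6)
3. C_x = -32/3  [C is the centroid of △DFE]
4. C_y = 19/3  [C is the centroid of △DFE]
   → C = (-32/3, 19/3)
5. A_x = 7269/2045  [B, C, A are collinear ∩ GA ⟂ BC]
6. A_y = 3483/2045  [B, C, A are collinear ∩ GA ⟂ BC]
   → A = (7269/2045, 3483/2045)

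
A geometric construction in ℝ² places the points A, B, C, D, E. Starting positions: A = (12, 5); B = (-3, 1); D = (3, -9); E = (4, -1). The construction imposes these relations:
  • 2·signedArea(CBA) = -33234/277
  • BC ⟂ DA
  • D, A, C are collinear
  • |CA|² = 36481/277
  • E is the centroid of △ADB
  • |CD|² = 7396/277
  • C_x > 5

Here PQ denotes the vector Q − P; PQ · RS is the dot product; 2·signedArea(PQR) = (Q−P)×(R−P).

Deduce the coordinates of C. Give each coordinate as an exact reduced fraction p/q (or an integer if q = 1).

1. C_x = 1605/277  [D, A, C are collinear ∩ BC ⟂ DA]
2. C_y = -1289/277  [D, A, C are collinear ∩ BC ⟂ DA]
   → C = (1605/277, -1289/277)

C = (1605/277, -1289/277)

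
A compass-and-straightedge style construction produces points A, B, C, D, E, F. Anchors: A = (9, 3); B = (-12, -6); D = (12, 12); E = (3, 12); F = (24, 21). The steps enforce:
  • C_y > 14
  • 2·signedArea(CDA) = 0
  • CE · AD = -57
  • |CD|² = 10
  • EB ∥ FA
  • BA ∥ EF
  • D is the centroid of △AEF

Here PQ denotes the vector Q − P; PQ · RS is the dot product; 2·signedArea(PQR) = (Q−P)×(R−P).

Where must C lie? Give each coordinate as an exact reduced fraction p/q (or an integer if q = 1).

1. C_x = 13  [2·signedArea(CDA) = 0 ∩ CE · AD = -57]
2. C_y = 15  [2·signedArea(CDA) = 0 ∩ CE · AD = -57]
   → C = (13, 15)

C = (13, 15)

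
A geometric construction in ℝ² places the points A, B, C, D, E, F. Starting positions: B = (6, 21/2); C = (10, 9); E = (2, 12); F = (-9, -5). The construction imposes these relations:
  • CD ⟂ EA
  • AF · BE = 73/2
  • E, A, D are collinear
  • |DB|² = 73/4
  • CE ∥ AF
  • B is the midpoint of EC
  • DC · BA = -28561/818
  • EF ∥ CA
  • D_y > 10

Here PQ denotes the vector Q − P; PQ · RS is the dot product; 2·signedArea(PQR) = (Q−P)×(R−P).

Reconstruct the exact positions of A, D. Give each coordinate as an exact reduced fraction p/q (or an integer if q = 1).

1. A_x = -1  [CE ∥ AF ∩ EF ∥ CA]
2. A_y = -8  [CE ∥ AF ∩ EF ∥ CA]
   → A = (-1, -8)
3. D_x = 710/409  [E, A, D are collinear ∩ CD ⟂ EA]
4. D_y = 4188/409  [E, A, D are collinear ∩ CD ⟂ EA]
   → D = (710/409, 4188/409)

A = (-1, -8)
D = (710/409, 4188/409)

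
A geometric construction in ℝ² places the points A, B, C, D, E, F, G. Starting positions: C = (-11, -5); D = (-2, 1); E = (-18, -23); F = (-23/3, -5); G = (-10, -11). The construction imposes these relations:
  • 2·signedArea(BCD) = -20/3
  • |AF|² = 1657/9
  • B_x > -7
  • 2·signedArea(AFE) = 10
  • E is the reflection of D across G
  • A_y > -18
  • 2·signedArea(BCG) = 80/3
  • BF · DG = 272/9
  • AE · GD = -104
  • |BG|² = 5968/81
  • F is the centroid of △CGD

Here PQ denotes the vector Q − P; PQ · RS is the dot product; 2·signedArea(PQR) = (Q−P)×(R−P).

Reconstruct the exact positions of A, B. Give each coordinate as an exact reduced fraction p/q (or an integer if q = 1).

A = (-14, -17)
B = (-62/9, -3)

1. A_x = -14  [2·signedArea(AFE) = 10 ∩ AE · GD = -104]
2. A_y = -17  [2·signedArea(AFE) = 10 ∩ AE · GD = -104]
   → A = (-14, -17)
3. B_x = -62/9  [BF · DG = 272/9 ∩ 2·signedArea(BCD) = -20/3]
4. B_y = -3  [BF · DG = 272/9 ∩ 2·signedArea(BCD) = -20/3]
   → B = (-62/9, -3)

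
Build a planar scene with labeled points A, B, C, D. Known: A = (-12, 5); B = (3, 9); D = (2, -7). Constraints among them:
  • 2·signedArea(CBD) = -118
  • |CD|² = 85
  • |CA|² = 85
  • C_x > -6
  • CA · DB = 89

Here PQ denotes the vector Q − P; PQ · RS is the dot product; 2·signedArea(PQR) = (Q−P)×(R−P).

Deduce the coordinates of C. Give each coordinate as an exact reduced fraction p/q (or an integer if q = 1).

C = (-5, -1)

1. C_x = -5  [CA · DB = 89 ∩ 2·signedArea(CBD) = -118]
2. C_y = -1  [CA · DB = 89 ∩ 2·signedArea(CBD) = -118]
   → C = (-5, -1)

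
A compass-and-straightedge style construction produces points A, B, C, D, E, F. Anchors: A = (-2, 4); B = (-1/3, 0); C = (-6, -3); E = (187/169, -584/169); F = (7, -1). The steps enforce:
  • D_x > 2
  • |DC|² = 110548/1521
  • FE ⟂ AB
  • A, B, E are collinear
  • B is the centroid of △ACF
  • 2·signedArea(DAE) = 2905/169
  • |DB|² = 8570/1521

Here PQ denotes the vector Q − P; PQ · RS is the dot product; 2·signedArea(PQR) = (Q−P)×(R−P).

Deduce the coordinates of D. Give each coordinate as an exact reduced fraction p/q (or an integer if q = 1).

D = (344/169, -77/507)

1. D_x = 344/169  [line 1260/169·x + 525/169·y + -2485/169 = 0 ∩ |DC|² = 110548/1521]
2. D_y = -77/507  [line 1260/169·x + 525/169·y + -2485/169 = 0 ∩ |DC|² = 110548/1521]
   → D = (344/169, -77/507)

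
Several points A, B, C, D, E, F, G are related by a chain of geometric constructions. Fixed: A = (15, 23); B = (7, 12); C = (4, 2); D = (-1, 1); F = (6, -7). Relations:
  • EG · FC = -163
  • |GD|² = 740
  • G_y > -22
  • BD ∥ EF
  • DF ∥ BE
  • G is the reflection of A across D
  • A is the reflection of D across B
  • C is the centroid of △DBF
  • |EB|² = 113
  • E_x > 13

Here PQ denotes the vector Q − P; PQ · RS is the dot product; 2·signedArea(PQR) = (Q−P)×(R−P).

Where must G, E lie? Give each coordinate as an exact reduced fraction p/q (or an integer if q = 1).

E = (14, 4)
G = (-17, -21)

1. G_x = -17  [G is the reflection of A across D]
2. G_y = -21  [G is the reflection of A across D]
   → G = (-17, -21)
3. E_x = 14  [BD ∥ EF ∩ DF ∥ BE]
4. E_y = 4  [BD ∥ EF ∩ DF ∥ BE]
   → E = (14, 4)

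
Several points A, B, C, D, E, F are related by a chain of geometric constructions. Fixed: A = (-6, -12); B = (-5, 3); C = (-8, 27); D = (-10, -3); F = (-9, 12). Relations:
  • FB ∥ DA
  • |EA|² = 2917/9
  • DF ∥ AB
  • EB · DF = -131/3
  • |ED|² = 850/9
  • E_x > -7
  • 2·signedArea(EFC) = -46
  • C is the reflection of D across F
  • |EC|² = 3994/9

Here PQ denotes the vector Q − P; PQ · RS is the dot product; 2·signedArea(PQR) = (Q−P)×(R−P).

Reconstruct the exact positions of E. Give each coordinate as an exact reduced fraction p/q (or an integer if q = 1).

E = (-19/3, 6)

1. E_x = -19/3  [EB · DF = -131/3 ∩ 2·signedArea(EFC) = -46]
2. E_y = 6  [EB · DF = -131/3 ∩ 2·signedArea(EFC) = -46]
   → E = (-19/3, 6)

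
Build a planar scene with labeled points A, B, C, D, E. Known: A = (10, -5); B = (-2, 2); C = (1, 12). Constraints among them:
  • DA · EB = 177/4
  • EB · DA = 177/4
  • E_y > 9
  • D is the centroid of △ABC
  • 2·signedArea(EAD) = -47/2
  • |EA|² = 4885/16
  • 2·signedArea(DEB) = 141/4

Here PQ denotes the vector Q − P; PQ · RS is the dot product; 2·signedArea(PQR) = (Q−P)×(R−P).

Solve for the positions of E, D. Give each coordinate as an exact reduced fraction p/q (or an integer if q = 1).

D = (3, 3)
E = (1/4, 19/2)

1. D_x = 3  [D is the centroid of △ABC]
2. D_y = 3  [D is the centroid of △ABC]
   → D = (3, 3)
3. E_x = 1/4  [EB · DA = 177/4 ∩ 2·signedArea(EAD) = -47/2]
4. E_y = 19/2  [EB · DA = 177/4 ∩ 2·signedArea(EAD) = -47/2]
   → E = (1/4, 19/2)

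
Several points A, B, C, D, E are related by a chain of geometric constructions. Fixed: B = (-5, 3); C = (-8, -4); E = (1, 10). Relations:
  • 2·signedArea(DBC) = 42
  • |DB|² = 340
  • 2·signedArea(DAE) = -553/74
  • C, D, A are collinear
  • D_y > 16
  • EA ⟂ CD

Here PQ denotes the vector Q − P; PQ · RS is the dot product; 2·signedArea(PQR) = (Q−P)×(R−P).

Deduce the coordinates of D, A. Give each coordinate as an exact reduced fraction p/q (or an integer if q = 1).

1. D_x = 7  [line 7·x + -3·y + 2 = 0 ∩ |DB|² = 340]
2. D_y = 17  [line 7·x + -3·y + 2 = 0 ∩ |DB|² = 340]
   → D = (7, 17)
3. A_x = 123/74  [2·signedArea(DAE) = -553/74 ∩ C, D, A are collinear]
4. A_y = 705/74  [2·signedArea(DAE) = -553/74 ∩ C, D, A are collinear]
   → A = (123/74, 705/74)

A = (123/74, 705/74)
D = (7, 17)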